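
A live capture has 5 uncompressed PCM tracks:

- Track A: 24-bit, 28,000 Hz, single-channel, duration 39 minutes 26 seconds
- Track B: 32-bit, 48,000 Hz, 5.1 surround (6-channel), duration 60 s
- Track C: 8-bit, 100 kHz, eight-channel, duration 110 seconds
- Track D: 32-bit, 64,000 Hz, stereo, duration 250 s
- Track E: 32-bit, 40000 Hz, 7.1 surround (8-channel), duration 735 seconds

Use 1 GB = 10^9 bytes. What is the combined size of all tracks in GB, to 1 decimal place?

Track A: 39 minutes 26 seconds = 2,366 s; 28,000 × 2,366 × 3 × 1 = 198,744,000 bytes.
Track B: 48,000 × 60 × 4 × 6 = 69,120,000 bytes.
Track C: 100,000 × 110 × 1 × 8 = 88,000,000 bytes.
Track D: 64,000 × 250 × 4 × 2 = 128,000,000 bytes.
Track E: 40,000 × 735 × 4 × 8 = 940,800,000 bytes.
Total = 1,424,664,000 bytes = 1.4 GB.

1.4 GB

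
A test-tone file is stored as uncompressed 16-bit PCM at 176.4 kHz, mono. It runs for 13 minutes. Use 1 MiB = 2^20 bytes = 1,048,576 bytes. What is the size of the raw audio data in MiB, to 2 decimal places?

262.44 MiB

Duration = 13 minutes = 780 s.
Bytes = 176,400 samples/s × 780 s × 2 bytes/sample × 1 ch = 275,184,000 bytes.
275,184,000 / 1,048,576 = 262.44 MiB.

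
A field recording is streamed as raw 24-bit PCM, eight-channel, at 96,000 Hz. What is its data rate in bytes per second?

2,304,000 bytes/s

Bit rate = 96,000 × 24 × 8 = 18,432,000 bits/s.
18,432,000 / 8 = 2,304,000 bytes/s.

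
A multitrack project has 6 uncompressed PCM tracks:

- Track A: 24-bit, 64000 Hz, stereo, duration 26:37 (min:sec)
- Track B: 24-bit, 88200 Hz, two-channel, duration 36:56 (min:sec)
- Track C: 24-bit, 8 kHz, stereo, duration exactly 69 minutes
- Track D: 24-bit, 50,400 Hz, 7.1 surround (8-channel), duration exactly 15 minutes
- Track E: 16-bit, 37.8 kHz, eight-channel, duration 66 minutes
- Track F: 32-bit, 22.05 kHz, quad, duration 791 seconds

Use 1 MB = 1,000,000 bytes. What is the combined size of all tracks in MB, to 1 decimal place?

Track A: 26:37 (min:sec) = 1,597 s; 64,000 × 1,597 × 3 × 2 = 613,248,000 bytes.
Track B: 36:56 (min:sec) = 2,216 s; 88,200 × 2,216 × 3 × 2 = 1,172,707,200 bytes.
Track C: exactly 69 minutes = 4,140 s; 8,000 × 4,140 × 3 × 2 = 198,720,000 bytes.
Track D: exactly 15 minutes = 900 s; 50,400 × 900 × 3 × 8 = 1,088,640,000 bytes.
Track E: 66 minutes = 3,960 s; 37,800 × 3,960 × 2 × 8 = 2,395,008,000 bytes.
Track F: 22,050 × 791 × 4 × 4 = 279,064,800 bytes.
Total = 5,747,388,000 bytes = 5747.4 MB.

5747.4 MB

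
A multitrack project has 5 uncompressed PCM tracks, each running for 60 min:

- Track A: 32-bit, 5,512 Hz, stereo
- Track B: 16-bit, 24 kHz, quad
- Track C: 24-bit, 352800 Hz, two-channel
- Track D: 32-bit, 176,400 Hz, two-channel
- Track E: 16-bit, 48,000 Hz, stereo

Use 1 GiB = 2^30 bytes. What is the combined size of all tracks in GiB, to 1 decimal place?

13.3 GiB

60 min = 3,600 s.
Track A: 5,512 × 3,600 × 4 × 2 = 158,745,600 bytes.
Track B: 24,000 × 3,600 × 2 × 4 = 691,200,000 bytes.
Track C: 352,800 × 3,600 × 3 × 2 = 7,620,480,000 bytes.
Track D: 176,400 × 3,600 × 4 × 2 = 5,080,320,000 bytes.
Track E: 48,000 × 3,600 × 2 × 2 = 691,200,000 bytes.
Total = 14,241,945,600 bytes = 13.3 GiB.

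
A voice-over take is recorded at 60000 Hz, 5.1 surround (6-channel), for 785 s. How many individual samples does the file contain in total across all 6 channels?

60,000 × 785 s × 6 ch = 282,600,000 samples.

282,600,000 samples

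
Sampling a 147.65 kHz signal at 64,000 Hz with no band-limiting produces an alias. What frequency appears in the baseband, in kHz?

Nyquist = 64,000/2 = 32,000 Hz; 147,650 Hz exceeds it.
Alias = |147,650 − 2×64,000| = |147,650 − 128,000| = 19,650 Hz = 19.65 kHz.

19.65 kHz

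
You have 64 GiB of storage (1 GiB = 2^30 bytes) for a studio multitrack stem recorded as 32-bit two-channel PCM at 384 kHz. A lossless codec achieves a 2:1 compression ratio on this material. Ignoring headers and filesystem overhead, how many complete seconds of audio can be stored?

Uncompressed byte rate = 384,000 × 4 × 2 = 3,072,000 bytes/s.
After 2:1 compression, effective rate ≈ 1536000 bytes/s.
Capacity = 64 × 1,073,741,824 = 68,719,476,736 bytes.
68,719,476,736 / effective rate ≈ 44739.24 s → 44,739 seconds.

44,739 seconds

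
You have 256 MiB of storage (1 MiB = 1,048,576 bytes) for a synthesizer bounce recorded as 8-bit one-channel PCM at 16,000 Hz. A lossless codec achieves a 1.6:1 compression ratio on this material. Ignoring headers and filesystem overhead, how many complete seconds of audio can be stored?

26,843 seconds

Uncompressed byte rate = 16,000 × 1 × 1 = 16,000 bytes/s.
After 1.6:1 compression, effective rate ≈ 10000 bytes/s.
Capacity = 256 × 1,048,576 = 268,435,456 bytes.
268,435,456 / effective rate ≈ 26843.55 s → 26,843 seconds.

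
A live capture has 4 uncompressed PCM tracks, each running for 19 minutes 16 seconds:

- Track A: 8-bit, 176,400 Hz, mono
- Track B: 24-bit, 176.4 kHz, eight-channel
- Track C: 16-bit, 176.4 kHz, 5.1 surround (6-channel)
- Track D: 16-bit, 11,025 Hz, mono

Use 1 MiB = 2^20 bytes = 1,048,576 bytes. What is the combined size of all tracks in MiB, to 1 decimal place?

7219.8 MiB

19 minutes 16 seconds = 1,156 s.
Track A: 176,400 × 1,156 × 1 × 1 = 203,918,400 bytes.
Track B: 176,400 × 1,156 × 3 × 8 = 4,894,041,600 bytes.
Track C: 176,400 × 1,156 × 2 × 6 = 2,447,020,800 bytes.
Track D: 11,025 × 1,156 × 2 × 1 = 25,489,800 bytes.
Total = 7,570,470,600 bytes = 7219.8 MiB.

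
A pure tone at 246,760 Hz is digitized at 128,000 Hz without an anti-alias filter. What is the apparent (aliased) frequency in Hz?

9,240 Hz

Nyquist = 128,000/2 = 64,000 Hz; 246,760 Hz exceeds it.
Alias = |246,760 − 2×128,000| = |246,760 − 256,000| = 9,240 Hz.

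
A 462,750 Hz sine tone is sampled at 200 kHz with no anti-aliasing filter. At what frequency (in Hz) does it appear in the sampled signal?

Nyquist = 200,000/2 = 100,000 Hz; 462,750 Hz exceeds it.
Alias = |462,750 − 2×200,000| = |462,750 − 400,000| = 62,750 Hz.

62,750 Hz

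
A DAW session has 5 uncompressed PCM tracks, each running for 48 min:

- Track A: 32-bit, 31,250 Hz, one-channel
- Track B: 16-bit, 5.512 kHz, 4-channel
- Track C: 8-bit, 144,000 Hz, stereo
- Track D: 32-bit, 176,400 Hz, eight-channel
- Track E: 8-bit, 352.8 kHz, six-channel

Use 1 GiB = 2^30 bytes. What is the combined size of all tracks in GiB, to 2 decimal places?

22.04 GiB

48 min = 2,880 s.
Track A: 31,250 × 2,880 × 4 × 1 = 360,000,000 bytes.
Track B: 5,512 × 2,880 × 2 × 4 = 126,996,480 bytes.
Track C: 144,000 × 2,880 × 1 × 2 = 829,440,000 bytes.
Track D: 176,400 × 2,880 × 4 × 8 = 16,257,024,000 bytes.
Track E: 352,800 × 2,880 × 1 × 6 = 6,096,384,000 bytes.
Total = 23,669,844,480 bytes = 22.04 GiB.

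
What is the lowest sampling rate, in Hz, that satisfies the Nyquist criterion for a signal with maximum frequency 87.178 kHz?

Minimum sample rate = 2 × 87,178 Hz = 174,356 Hz.

174,356 Hz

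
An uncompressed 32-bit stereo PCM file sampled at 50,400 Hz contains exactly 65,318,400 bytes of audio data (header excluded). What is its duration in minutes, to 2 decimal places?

2.70 minutes

Byte rate = 50,400 × 4 × 2 = 403,200 bytes/s.
Duration = 65,318,400 / 403,200 = 162 s.
162 s / 60 = 2.70 minutes.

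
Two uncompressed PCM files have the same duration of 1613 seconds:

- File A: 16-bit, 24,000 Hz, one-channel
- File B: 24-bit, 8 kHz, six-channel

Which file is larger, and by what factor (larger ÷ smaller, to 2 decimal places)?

File A: 24,000 × 2 × 1 = 48,000 bytes/s.
File B: 8,000 × 3 × 6 = 144,000 bytes/s.
File B is larger; ratio = 232,272,000 / 77,424,000 = 3.00.

File B, by a factor of 3.00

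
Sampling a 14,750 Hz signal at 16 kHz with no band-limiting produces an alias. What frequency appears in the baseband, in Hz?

Nyquist = 16,000/2 = 8,000 Hz; 14,750 Hz exceeds it.
Alias = |14,750 − 1×16,000| = |14,750 − 16,000| = 1,250 Hz.

1,250 Hz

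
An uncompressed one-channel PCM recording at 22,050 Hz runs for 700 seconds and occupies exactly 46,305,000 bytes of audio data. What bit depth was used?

Bytes per sample = 46,305,000 / (22,050 × 700 × 1) = 46,305,000 / 15,435,000 = 3.
Bit depth = 3 × 8 = 24 bits.

24 bits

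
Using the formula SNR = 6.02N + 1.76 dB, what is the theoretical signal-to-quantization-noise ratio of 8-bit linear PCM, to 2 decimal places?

49.92 dB

6.02 × 8 + 1.76 = 49.92 dB.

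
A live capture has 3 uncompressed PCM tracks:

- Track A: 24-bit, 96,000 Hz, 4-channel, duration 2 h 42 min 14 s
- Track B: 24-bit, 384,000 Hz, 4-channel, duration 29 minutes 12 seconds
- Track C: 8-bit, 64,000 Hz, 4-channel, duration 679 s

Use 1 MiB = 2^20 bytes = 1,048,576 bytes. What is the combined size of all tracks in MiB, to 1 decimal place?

18559.1 MiB

Track A: 2 h 42 min 14 s = 9,734 s; 96,000 × 9,734 × 3 × 4 = 11,213,568,000 bytes.
Track B: 29 minutes 12 seconds = 1,752 s; 384,000 × 1,752 × 3 × 4 = 8,073,216,000 bytes.
Track C: 64,000 × 679 × 1 × 4 = 173,824,000 bytes.
Total = 19,460,608,000 bytes = 18559.1 MiB.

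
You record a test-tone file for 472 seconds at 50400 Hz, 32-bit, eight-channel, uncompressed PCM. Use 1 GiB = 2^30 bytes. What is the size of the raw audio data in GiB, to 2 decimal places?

Bytes = 50,400 samples/s × 472 s × 4 bytes/sample × 8 ch = 761,241,600 bytes.
761,241,600 / 1,073,741,824 = 0.71 GiB.

0.71 GiB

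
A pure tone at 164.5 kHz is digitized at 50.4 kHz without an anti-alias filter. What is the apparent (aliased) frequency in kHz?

Nyquist = 50,400/2 = 25,200 Hz; 164,500 Hz exceeds it.
Alias = |164,500 − 3×50,400| = |164,500 − 151,200| = 13,300 Hz = 13.3 kHz.

13.3 kHz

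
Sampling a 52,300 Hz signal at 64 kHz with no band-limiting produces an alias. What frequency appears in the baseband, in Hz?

Nyquist = 64,000/2 = 32,000 Hz; 52,300 Hz exceeds it.
Alias = |52,300 − 1×64,000| = |52,300 − 64,000| = 11,700 Hz.

11,700 Hz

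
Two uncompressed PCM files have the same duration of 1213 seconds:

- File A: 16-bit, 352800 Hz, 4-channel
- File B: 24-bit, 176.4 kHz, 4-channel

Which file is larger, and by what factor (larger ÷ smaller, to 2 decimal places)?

File A, by a factor of 1.33

File A: 352,800 × 2 × 4 = 2,822,400 bytes/s.
File B: 176,400 × 3 × 4 = 2,116,800 bytes/s.
File A is larger; ratio = 3,423,571,200 / 2,567,678,400 = 1.33.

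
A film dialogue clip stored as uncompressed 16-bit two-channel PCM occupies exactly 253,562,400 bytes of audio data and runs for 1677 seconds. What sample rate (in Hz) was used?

Bytes = sample_rate × seconds × bytes_per_sample × channels.
sample_rate = 253,562,400 / (1,677 × 2 × 2) = 253,562,400 / 6,708 = 37,800 Hz.

37,800 Hz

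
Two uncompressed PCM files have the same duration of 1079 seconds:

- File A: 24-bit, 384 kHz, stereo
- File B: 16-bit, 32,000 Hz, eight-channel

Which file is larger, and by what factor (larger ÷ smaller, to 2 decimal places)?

File A: 384,000 × 3 × 2 = 2,304,000 bytes/s.
File B: 32,000 × 2 × 8 = 512,000 bytes/s.
File A is larger; ratio = 2,486,016,000 / 552,448,000 = 4.50.

File A, by a factor of 4.50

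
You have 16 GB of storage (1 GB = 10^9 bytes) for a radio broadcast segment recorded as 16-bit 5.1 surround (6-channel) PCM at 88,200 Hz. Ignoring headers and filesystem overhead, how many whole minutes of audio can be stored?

251 minutes

Uncompressed byte rate = 88,200 × 2 × 6 = 1,058,400 bytes/s.
Capacity = 16 × 1,000,000,000 = 16,000,000,000 bytes.
16,000,000,000 / 1,058,400 ≈ 15117.16 s → 251 minutes.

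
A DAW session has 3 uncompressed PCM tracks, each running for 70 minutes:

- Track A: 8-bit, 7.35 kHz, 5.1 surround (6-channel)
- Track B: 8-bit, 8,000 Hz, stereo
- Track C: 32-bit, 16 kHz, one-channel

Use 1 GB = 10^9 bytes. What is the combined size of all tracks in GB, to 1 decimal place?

70 minutes = 4,200 s.
Track A: 7,350 × 4,200 × 1 × 6 = 185,220,000 bytes.
Track B: 8,000 × 4,200 × 1 × 2 = 67,200,000 bytes.
Track C: 16,000 × 4,200 × 4 × 1 = 268,800,000 bytes.
Total = 521,220,000 bytes = 0.5 GB.

0.5 GB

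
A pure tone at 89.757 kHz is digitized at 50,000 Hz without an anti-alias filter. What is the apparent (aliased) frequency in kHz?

10.243 kHz

Nyquist = 50,000/2 = 25,000 Hz; 89,757 Hz exceeds it.
Alias = |89,757 − 2×50,000| = |89,757 − 100,000| = 10,243 Hz = 10.243 kHz.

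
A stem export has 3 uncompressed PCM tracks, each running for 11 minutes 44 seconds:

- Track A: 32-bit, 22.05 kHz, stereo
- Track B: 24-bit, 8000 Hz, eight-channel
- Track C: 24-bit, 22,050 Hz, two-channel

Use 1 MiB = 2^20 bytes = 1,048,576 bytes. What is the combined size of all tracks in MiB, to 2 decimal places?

336.16 MiB

11 minutes 44 seconds = 704 s.
Track A: 22,050 × 704 × 4 × 2 = 124,185,600 bytes.
Track B: 8,000 × 704 × 3 × 8 = 135,168,000 bytes.
Track C: 22,050 × 704 × 3 × 2 = 93,139,200 bytes.
Total = 352,492,800 bytes = 336.16 MiB.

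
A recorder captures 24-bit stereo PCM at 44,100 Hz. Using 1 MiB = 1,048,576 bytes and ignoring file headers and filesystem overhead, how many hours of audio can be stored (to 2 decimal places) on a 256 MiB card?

Uncompressed byte rate = 44,100 × 3 × 2 = 264,600 bytes/s.
Capacity = 256 × 1,048,576 = 268,435,456 bytes.
268,435,456 / 264,600 ≈ 1014.5 s → 0.28 hours.

0.28 hours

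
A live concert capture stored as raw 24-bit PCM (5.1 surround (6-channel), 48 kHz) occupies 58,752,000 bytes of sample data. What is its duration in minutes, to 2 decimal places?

1.13 minutes

Byte rate = 48,000 × 3 × 6 = 864,000 bytes/s.
Duration = 58,752,000 / 864,000 = 68 s.
68 s / 60 = 1.13 minutes.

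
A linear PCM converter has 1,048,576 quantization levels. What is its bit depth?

20 bits

log2(1,048,576) = 20.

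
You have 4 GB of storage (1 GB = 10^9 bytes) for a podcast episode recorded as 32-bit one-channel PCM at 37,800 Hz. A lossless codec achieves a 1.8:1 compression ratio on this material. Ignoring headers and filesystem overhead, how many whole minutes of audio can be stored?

793 minutes

Uncompressed byte rate = 37,800 × 4 × 1 = 151,200 bytes/s.
After 1.8:1 compression, effective rate ≈ 84000 bytes/s.
Capacity = 4 × 1,000,000,000 = 4,000,000,000 bytes.
4,000,000,000 / effective rate ≈ 47619.05 s → 793 minutes.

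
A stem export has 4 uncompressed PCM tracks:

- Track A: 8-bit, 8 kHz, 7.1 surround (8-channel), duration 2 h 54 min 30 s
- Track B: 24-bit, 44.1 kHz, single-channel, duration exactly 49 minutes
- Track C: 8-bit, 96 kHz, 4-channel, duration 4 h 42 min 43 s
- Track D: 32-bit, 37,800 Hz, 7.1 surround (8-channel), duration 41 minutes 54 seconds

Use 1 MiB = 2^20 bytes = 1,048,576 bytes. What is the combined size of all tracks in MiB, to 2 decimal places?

10122.08 MiB

Track A: 2 h 54 min 30 s = 10,470 s; 8,000 × 10,470 × 1 × 8 = 670,080,000 bytes.
Track B: exactly 49 minutes = 2,940 s; 44,100 × 2,940 × 3 × 1 = 388,962,000 bytes.
Track C: 4 h 42 min 43 s = 16,963 s; 96,000 × 16,963 × 1 × 4 = 6,513,792,000 bytes.
Track D: 41 minutes 54 seconds = 2,514 s; 37,800 × 2,514 × 4 × 8 = 3,040,934,400 bytes.
Total = 10,613,768,400 bytes = 10122.08 MiB.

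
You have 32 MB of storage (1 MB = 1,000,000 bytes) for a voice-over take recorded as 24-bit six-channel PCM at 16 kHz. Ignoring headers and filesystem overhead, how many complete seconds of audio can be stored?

Uncompressed byte rate = 16,000 × 3 × 6 = 288,000 bytes/s.
Capacity = 32 × 1,000,000 = 32,000,000 bytes.
32,000,000 / 288,000 ≈ 111.11 s → 111 seconds.

111 seconds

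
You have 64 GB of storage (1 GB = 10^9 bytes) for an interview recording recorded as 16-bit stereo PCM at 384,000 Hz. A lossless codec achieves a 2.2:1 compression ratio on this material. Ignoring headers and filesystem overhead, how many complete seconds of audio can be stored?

Uncompressed byte rate = 384,000 × 2 × 2 = 1,536,000 bytes/s.
After 2.2:1 compression, effective rate ≈ 698181.82 bytes/s.
Capacity = 64 × 1,000,000,000 = 64,000,000,000 bytes.
64,000,000,000 / effective rate ≈ 91666.67 s → 91,666 seconds.

91,666 seconds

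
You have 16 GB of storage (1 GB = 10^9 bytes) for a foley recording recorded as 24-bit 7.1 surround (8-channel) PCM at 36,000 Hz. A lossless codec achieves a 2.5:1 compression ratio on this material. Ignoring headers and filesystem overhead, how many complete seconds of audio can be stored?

46,296 seconds

Uncompressed byte rate = 36,000 × 3 × 8 = 864,000 bytes/s.
After 2.5:1 compression, effective rate ≈ 345600 bytes/s.
Capacity = 16 × 1,000,000,000 = 16,000,000,000 bytes.
16,000,000,000 / effective rate ≈ 46296.3 s → 46,296 seconds.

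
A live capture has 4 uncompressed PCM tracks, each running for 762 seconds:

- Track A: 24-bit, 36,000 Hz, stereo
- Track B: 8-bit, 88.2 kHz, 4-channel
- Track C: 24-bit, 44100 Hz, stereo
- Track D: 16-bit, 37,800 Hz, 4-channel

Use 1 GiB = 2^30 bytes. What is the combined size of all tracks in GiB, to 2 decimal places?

Track A: 36,000 × 762 × 3 × 2 = 164,592,000 bytes.
Track B: 88,200 × 762 × 1 × 4 = 268,833,600 bytes.
Track C: 44,100 × 762 × 3 × 2 = 201,625,200 bytes.
Track D: 37,800 × 762 × 2 × 4 = 230,428,800 bytes.
Total = 865,479,600 bytes = 0.81 GiB.

0.81 GiB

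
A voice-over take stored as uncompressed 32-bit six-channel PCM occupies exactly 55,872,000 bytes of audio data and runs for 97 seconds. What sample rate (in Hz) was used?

24,000 Hz

Bytes = sample_rate × seconds × bytes_per_sample × channels.
sample_rate = 55,872,000 / (97 × 4 × 6) = 55,872,000 / 2,328 = 24,000 Hz.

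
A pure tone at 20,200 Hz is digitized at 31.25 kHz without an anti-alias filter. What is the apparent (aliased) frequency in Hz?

11,050 Hz

Nyquist = 31,250/2 = 15,625 Hz; 20,200 Hz exceeds it.
Alias = |20,200 − 1×31,250| = |20,200 − 31,250| = 11,050 Hz.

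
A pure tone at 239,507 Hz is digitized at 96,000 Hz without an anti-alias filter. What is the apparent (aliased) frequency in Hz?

Nyquist = 96,000/2 = 48,000 Hz; 239,507 Hz exceeds it.
Alias = |239,507 − 2×96,000| = |239,507 − 192,000| = 47,507 Hz.

47,507 Hz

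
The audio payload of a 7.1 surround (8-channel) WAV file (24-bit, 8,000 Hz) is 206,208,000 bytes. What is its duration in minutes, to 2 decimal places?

Byte rate = 8,000 × 3 × 8 = 192,000 bytes/s.
Duration = 206,208,000 / 192,000 = 1,074 s.
1,074 s / 60 = 17.90 minutes.

17.90 minutes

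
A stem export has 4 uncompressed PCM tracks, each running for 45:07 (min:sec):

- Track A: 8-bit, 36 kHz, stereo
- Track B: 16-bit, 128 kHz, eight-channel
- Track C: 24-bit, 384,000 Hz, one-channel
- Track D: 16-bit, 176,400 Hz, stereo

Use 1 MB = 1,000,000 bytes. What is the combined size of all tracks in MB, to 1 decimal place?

10767.4 MB

45:07 (min:sec) = 2,707 s.
Track A: 36,000 × 2,707 × 1 × 2 = 194,904,000 bytes.
Track B: 128,000 × 2,707 × 2 × 8 = 5,543,936,000 bytes.
Track C: 384,000 × 2,707 × 3 × 1 = 3,118,464,000 bytes.
Track D: 176,400 × 2,707 × 2 × 2 = 1,910,059,200 bytes.
Total = 10,767,363,200 bytes = 10767.4 MB.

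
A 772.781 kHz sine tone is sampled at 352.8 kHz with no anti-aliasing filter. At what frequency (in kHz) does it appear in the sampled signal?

Nyquist = 352,800/2 = 176,400 Hz; 772,781 Hz exceeds it.
Alias = |772,781 − 2×352,800| = |772,781 − 705,600| = 67,181 Hz = 67.181 kHz.

67.181 kHz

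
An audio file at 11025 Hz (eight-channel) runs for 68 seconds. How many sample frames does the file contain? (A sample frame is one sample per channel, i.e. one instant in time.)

11,025 samples/s × 68 s = 749,700 frames.

749,700 sample frames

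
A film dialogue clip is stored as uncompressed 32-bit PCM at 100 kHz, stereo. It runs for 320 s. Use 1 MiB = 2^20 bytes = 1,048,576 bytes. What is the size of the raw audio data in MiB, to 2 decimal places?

244.14 MiB

Bytes = 100,000 samples/s × 320 s × 4 bytes/sample × 2 ch = 256,000,000 bytes.
256,000,000 / 1,048,576 = 244.14 MiB.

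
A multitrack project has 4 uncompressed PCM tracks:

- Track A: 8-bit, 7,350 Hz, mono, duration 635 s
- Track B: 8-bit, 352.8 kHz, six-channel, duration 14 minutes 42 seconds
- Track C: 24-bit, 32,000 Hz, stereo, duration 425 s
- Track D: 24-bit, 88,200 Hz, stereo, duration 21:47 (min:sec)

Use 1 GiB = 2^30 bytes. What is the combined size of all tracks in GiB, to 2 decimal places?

2.46 GiB

Track A: 7,350 × 635 × 1 × 1 = 4,667,250 bytes.
Track B: 14 minutes 42 seconds = 882 s; 352,800 × 882 × 1 × 6 = 1,867,017,600 bytes.
Track C: 32,000 × 425 × 3 × 2 = 81,600,000 bytes.
Track D: 21:47 (min:sec) = 1,307 s; 88,200 × 1,307 × 3 × 2 = 691,664,400 bytes.
Total = 2,644,949,250 bytes = 2.46 GiB.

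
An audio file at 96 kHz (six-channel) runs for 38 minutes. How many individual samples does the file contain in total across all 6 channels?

38 minutes = 2,280 s.
96,000 × 2,280 s × 6 ch = 1,313,280,000 samples.

1,313,280,000 samples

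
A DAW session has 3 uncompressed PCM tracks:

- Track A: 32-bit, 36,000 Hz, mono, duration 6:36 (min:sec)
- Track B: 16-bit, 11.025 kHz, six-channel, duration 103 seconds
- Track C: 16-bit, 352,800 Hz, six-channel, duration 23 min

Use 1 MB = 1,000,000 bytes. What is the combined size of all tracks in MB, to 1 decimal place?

Track A: 6:36 (min:sec) = 396 s; 36,000 × 396 × 4 × 1 = 57,024,000 bytes.
Track B: 11,025 × 103 × 2 × 6 = 13,626,900 bytes.
Track C: 23 min = 1,380 s; 352,800 × 1,380 × 2 × 6 = 5,842,368,000 bytes.
Total = 5,913,018,900 bytes = 5913.0 MB.

5913.0 MB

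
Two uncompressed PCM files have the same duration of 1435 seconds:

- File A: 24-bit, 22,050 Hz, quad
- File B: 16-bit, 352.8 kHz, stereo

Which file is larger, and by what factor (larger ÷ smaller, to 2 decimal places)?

File A: 22,050 × 3 × 4 = 264,600 bytes/s.
File B: 352,800 × 2 × 2 = 1,411,200 bytes/s.
File B is larger; ratio = 2,025,072,000 / 379,701,000 = 5.33.

File B, by a factor of 5.33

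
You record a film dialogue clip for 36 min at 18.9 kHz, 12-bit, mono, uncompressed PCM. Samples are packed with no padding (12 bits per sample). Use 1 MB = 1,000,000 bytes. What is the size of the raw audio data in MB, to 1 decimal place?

61.2 MB

Duration = 36 min = 2,160 s.
Bits = 18,900 × 2,160 × 12 × 1 = 489,888,000 bits = 61,236,000 bytes.
61,236,000 / 1,000,000 = 61.2 MB.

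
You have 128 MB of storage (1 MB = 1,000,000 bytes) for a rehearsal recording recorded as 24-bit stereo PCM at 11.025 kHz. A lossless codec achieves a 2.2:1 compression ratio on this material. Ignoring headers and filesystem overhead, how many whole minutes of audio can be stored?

Uncompressed byte rate = 11,025 × 3 × 2 = 66,150 bytes/s.
After 2.2:1 compression, effective rate ≈ 30068.18 bytes/s.
Capacity = 128 × 1,000,000 = 128,000,000 bytes.
128,000,000 / effective rate ≈ 4256.99 s → 70 minutes.

70 minutes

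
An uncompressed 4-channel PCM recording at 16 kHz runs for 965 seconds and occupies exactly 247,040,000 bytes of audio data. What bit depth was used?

Bytes per sample = 247,040,000 / (16,000 × 965 × 4) = 247,040,000 / 61,760,000 = 4.
Bit depth = 4 × 8 = 32 bits.

32 bits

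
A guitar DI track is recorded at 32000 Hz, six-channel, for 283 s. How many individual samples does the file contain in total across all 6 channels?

54,336,000 samples

32,000 × 283 s × 6 ch = 54,336,000 samples.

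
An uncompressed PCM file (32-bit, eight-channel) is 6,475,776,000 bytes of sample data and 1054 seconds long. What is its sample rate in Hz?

Bytes = sample_rate × seconds × bytes_per_sample × channels.
sample_rate = 6,475,776,000 / (1,054 × 4 × 8) = 6,475,776,000 / 33,728 = 192,000 Hz.

192,000 Hz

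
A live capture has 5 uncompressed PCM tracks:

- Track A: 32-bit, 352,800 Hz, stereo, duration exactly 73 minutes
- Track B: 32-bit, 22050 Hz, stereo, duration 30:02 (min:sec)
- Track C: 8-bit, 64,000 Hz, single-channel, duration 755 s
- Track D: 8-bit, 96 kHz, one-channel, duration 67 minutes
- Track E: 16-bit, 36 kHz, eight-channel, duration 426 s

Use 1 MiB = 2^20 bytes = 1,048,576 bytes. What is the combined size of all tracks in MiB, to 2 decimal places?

12740.71 MiB

Track A: exactly 73 minutes = 4,380 s; 352,800 × 4,380 × 4 × 2 = 12,362,112,000 bytes.
Track B: 30:02 (min:sec) = 1,802 s; 22,050 × 1,802 × 4 × 2 = 317,872,800 bytes.
Track C: 64,000 × 755 × 1 × 1 = 48,320,000 bytes.
Track D: 67 minutes = 4,020 s; 96,000 × 4,020 × 1 × 1 = 385,920,000 bytes.
Track E: 36,000 × 426 × 2 × 8 = 245,376,000 bytes.
Total = 13,359,600,800 bytes = 12740.71 MiB.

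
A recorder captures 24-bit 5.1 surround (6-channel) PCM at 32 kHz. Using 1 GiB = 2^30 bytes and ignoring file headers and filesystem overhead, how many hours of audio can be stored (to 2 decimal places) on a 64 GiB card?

33.14 hours

Uncompressed byte rate = 32,000 × 3 × 6 = 576,000 bytes/s.
Capacity = 64 × 1,073,741,824 = 68,719,476,736 bytes.
68,719,476,736 / 576,000 ≈ 119304.65 s → 33.14 hours.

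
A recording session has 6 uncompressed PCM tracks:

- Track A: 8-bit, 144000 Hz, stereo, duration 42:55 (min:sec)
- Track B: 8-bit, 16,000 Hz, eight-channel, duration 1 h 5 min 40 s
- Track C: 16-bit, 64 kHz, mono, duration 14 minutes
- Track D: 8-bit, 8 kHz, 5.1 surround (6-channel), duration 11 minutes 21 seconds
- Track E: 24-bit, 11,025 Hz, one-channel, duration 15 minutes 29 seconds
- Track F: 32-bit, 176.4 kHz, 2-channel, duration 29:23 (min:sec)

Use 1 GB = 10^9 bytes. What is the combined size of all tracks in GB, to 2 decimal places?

Track A: 42:55 (min:sec) = 2,575 s; 144,000 × 2,575 × 1 × 2 = 741,600,000 bytes.
Track B: 1 h 5 min 40 s = 3,940 s; 16,000 × 3,940 × 1 × 8 = 504,320,000 bytes.
Track C: 14 minutes = 840 s; 64,000 × 840 × 2 × 1 = 107,520,000 bytes.
Track D: 11 minutes 21 seconds = 681 s; 8,000 × 681 × 1 × 6 = 32,688,000 bytes.
Track E: 15 minutes 29 seconds = 929 s; 11,025 × 929 × 3 × 1 = 30,726,675 bytes.
Track F: 29:23 (min:sec) = 1,763 s; 176,400 × 1,763 × 4 × 2 = 2,487,945,600 bytes.
Total = 3,904,800,275 bytes = 3.90 GB.

3.90 GB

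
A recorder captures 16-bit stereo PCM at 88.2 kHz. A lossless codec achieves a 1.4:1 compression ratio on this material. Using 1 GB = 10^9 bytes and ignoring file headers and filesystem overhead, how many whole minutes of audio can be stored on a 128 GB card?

8,465 minutes

Uncompressed byte rate = 88,200 × 2 × 2 = 352,800 bytes/s.
After 1.4:1 compression, effective rate ≈ 252000 bytes/s.
Capacity = 128 × 1,000,000,000 = 128,000,000,000 bytes.
128,000,000,000 / effective rate ≈ 507936.51 s → 8,465 minutes.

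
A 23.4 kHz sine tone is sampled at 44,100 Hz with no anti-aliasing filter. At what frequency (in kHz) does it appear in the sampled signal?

Nyquist = 44,100/2 = 22,050 Hz; 23,400 Hz exceeds it.
Alias = |23,400 − 1×44,100| = |23,400 − 44,100| = 20,700 Hz = 20.7 kHz.

20.7 kHz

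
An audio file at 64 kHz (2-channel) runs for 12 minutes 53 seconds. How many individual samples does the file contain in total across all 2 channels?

12 minutes 53 seconds = 773 s.
64,000 × 773 s × 2 ch = 98,944,000 samples.

98,944,000 samples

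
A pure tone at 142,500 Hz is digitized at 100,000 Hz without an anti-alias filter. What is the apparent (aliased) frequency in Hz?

42,500 Hz

Nyquist = 100,000/2 = 50,000 Hz; 142,500 Hz exceeds it.
Alias = |142,500 − 1×100,000| = |142,500 − 100,000| = 42,500 Hz.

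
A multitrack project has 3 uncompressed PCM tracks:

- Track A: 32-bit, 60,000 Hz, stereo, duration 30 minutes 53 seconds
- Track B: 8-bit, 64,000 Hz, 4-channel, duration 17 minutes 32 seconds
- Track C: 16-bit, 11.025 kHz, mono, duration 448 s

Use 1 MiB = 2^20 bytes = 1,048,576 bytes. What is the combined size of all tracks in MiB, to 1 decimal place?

Track A: 30 minutes 53 seconds = 1,853 s; 60,000 × 1,853 × 4 × 2 = 889,440,000 bytes.
Track B: 17 minutes 32 seconds = 1,052 s; 64,000 × 1,052 × 1 × 4 = 269,312,000 bytes.
Track C: 11,025 × 448 × 2 × 1 = 9,878,400 bytes.
Total = 1,168,630,400 bytes = 1114.5 MiB.

1114.5 MiB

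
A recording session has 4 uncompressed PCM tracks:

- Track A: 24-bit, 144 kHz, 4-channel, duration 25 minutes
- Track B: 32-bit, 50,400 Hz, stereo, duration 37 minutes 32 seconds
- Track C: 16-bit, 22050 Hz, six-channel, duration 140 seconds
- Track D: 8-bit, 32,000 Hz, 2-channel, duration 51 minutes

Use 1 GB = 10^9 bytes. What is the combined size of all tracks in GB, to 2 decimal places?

Track A: 25 minutes = 1,500 s; 144,000 × 1,500 × 3 × 4 = 2,592,000,000 bytes.
Track B: 37 minutes 32 seconds = 2,252 s; 50,400 × 2,252 × 4 × 2 = 908,006,400 bytes.
Track C: 22,050 × 140 × 2 × 6 = 37,044,000 bytes.
Track D: 51 minutes = 3,060 s; 32,000 × 3,060 × 1 × 2 = 195,840,000 bytes.
Total = 3,732,890,400 bytes = 3.73 GB.

3.73 GB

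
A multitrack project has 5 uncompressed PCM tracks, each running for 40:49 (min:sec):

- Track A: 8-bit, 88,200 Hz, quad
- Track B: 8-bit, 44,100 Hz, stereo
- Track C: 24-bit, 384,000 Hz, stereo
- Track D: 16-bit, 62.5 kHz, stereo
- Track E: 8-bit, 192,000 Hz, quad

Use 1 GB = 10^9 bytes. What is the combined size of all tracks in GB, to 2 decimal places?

40:49 (min:sec) = 2,449 s.
Track A: 88,200 × 2,449 × 1 × 4 = 864,007,200 bytes.
Track B: 44,100 × 2,449 × 1 × 2 = 216,001,800 bytes.
Track C: 384,000 × 2,449 × 3 × 2 = 5,642,496,000 bytes.
Track D: 62,500 × 2,449 × 2 × 2 = 612,250,000 bytes.
Track E: 192,000 × 2,449 × 1 × 4 = 1,880,832,000 bytes.
Total = 9,215,587,000 bytes = 9.22 GB.

9.22 GB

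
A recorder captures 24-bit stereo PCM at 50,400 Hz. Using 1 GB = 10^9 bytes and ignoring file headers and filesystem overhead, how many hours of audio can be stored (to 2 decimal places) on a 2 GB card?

Uncompressed byte rate = 50,400 × 3 × 2 = 302,400 bytes/s.
Capacity = 2 × 1,000,000,000 = 2,000,000,000 bytes.
2,000,000,000 / 302,400 ≈ 6613.76 s → 1.84 hours.

1.84 hours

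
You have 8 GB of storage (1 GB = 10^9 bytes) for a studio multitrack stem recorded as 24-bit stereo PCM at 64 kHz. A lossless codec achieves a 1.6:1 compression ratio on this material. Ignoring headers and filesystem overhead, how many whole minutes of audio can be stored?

Uncompressed byte rate = 64,000 × 3 × 2 = 384,000 bytes/s.
After 1.6:1 compression, effective rate ≈ 240000 bytes/s.
Capacity = 8 × 1,000,000,000 = 8,000,000,000 bytes.
8,000,000,000 / effective rate ≈ 33333.33 s → 555 minutes.

555 minutes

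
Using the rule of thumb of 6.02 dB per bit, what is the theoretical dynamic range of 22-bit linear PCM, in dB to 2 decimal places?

132.44 dB

22 × 6.02 = 132.44 dB.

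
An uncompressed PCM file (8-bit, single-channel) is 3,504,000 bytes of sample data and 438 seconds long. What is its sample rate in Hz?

Bytes = sample_rate × seconds × bytes_per_sample × channels.
sample_rate = 3,504,000 / (438 × 1 × 1) = 3,504,000 / 438 = 8,000 Hz.

8,000 Hz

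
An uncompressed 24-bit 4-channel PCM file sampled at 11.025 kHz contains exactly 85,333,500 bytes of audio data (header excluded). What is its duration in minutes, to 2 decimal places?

10.75 minutes

Byte rate = 11,025 × 3 × 4 = 132,300 bytes/s.
Duration = 85,333,500 / 132,300 = 645 s.
645 s / 60 = 10.75 minutes.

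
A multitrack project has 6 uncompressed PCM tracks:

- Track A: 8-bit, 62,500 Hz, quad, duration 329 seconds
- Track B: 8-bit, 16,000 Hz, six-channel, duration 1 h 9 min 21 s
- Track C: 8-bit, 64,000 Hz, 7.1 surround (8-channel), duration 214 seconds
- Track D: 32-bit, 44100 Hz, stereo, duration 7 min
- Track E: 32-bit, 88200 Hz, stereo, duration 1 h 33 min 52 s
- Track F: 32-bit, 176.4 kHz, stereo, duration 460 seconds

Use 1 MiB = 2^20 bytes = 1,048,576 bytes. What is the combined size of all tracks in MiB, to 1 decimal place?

Track A: 62,500 × 329 × 1 × 4 = 82,250,000 bytes.
Track B: 1 h 9 min 21 s = 4,161 s; 16,000 × 4,161 × 1 × 6 = 399,456,000 bytes.
Track C: 64,000 × 214 × 1 × 8 = 109,568,000 bytes.
Track D: 7 min = 420 s; 44,100 × 420 × 4 × 2 = 148,176,000 bytes.
Track E: 1 h 33 min 52 s = 5,632 s; 88,200 × 5,632 × 4 × 2 = 3,973,939,200 bytes.
Track F: 176,400 × 460 × 4 × 2 = 649,152,000 bytes.
Total = 5,362,541,200 bytes = 5114.1 MiB.

5114.1 MiB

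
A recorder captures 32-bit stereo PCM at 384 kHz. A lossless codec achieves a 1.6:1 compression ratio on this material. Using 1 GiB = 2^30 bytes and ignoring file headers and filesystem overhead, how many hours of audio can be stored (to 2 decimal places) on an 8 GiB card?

1.24 hours

Uncompressed byte rate = 384,000 × 4 × 2 = 3,072,000 bytes/s.
After 1.6:1 compression, effective rate ≈ 1920000 bytes/s.
Capacity = 8 × 1,073,741,824 = 8,589,934,592 bytes.
8,589,934,592 / effective rate ≈ 4473.92 s → 1.24 hours.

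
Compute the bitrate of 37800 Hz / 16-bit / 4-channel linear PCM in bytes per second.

302,400 bytes/s

Bit rate = 37,800 × 16 × 4 = 2,419,200 bits/s.
2,419,200 / 8 = 302,400 bytes/s.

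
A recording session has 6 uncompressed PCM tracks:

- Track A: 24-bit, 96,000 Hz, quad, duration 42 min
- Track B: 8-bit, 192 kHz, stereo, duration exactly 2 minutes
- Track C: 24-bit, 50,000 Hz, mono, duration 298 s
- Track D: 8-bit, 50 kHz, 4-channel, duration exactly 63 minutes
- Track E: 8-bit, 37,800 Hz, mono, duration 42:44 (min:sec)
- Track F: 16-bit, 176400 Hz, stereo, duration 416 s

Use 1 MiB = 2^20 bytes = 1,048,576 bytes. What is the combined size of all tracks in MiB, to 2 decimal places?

3948.47 MiB

Track A: 42 min = 2,520 s; 96,000 × 2,520 × 3 × 4 = 2,903,040,000 bytes.
Track B: exactly 2 minutes = 120 s; 192,000 × 120 × 1 × 2 = 46,080,000 bytes.
Track C: 50,000 × 298 × 3 × 1 = 44,700,000 bytes.
Track D: exactly 63 minutes = 3,780 s; 50,000 × 3,780 × 1 × 4 = 756,000,000 bytes.
Track E: 42:44 (min:sec) = 2,564 s; 37,800 × 2,564 × 1 × 1 = 96,919,200 bytes.
Track F: 176,400 × 416 × 2 × 2 = 293,529,600 bytes.
Total = 4,140,268,800 bytes = 3948.47 MiB.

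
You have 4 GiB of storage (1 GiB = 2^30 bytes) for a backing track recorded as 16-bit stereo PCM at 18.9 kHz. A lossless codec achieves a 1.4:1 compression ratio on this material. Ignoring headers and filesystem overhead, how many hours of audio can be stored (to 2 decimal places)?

22.09 hours

Uncompressed byte rate = 18,900 × 2 × 2 = 75,600 bytes/s.
After 1.4:1 compression, effective rate ≈ 54000 bytes/s.
Capacity = 4 × 1,073,741,824 = 4,294,967,296 bytes.
4,294,967,296 / effective rate ≈ 79536.43 s → 22.09 hours.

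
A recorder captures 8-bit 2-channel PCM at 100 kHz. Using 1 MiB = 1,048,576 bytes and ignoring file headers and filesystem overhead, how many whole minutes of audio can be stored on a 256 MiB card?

22 minutes

Uncompressed byte rate = 100,000 × 1 × 2 = 200,000 bytes/s.
Capacity = 256 × 1,048,576 = 268,435,456 bytes.
268,435,456 / 200,000 ≈ 1342.18 s → 22 minutes.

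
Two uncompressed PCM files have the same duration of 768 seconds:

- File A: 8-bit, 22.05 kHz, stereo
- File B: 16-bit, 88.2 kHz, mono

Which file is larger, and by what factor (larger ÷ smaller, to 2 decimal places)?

File B, by a factor of 4.00

File A: 22,050 × 1 × 2 = 44,100 bytes/s.
File B: 88,200 × 2 × 1 = 176,400 bytes/s.
File B is larger; ratio = 135,475,200 / 33,868,800 = 4.00.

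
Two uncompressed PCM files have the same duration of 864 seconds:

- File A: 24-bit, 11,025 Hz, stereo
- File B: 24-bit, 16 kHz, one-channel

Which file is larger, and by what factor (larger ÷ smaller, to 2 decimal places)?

File A, by a factor of 1.38

File A: 11,025 × 3 × 2 = 66,150 bytes/s.
File B: 16,000 × 3 × 1 = 48,000 bytes/s.
File A is larger; ratio = 57,153,600 / 41,472,000 = 1.38.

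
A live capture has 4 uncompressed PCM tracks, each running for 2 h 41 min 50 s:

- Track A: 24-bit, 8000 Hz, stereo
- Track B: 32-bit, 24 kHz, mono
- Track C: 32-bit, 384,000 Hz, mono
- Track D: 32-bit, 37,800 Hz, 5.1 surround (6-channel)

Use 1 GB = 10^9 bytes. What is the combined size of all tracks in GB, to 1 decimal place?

2 h 41 min 50 s = 9,710 s.
Track A: 8,000 × 9,710 × 3 × 2 = 466,080,000 bytes.
Track B: 24,000 × 9,710 × 4 × 1 = 932,160,000 bytes.
Track C: 384,000 × 9,710 × 4 × 1 = 14,914,560,000 bytes.
Track D: 37,800 × 9,710 × 4 × 6 = 8,808,912,000 bytes.
Total = 25,121,712,000 bytes = 25.1 GB.

25.1 GB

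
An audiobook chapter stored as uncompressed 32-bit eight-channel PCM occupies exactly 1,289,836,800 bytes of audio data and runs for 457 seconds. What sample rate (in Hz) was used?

Bytes = sample_rate × seconds × bytes_per_sample × channels.
sample_rate = 1,289,836,800 / (457 × 4 × 8) = 1,289,836,800 / 14,624 = 88,200 Hz.

88,200 Hz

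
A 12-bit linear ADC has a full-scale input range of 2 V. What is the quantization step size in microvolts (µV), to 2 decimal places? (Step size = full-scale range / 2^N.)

488.28 µV

2 V / 2^12 = 2 / 4,096 V = 488.28 µV.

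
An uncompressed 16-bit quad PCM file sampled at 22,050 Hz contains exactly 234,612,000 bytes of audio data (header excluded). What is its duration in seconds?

Byte rate = 22,050 × 2 × 4 = 176,400 bytes/s.
Duration = 234,612,000 / 176,400 = 1,330 s.

1,330 seconds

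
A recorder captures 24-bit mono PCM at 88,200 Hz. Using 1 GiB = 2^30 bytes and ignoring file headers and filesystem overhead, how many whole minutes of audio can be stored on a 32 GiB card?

2,164 minutes

Uncompressed byte rate = 88,200 × 3 × 1 = 264,600 bytes/s.
Capacity = 32 × 1,073,741,824 = 34,359,738,368 bytes.
34,359,738,368 / 264,600 ≈ 129855.4 s → 2,164 minutes.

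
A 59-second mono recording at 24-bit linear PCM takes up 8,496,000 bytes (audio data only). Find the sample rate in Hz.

Bytes = sample_rate × seconds × bytes_per_sample × channels.
sample_rate = 8,496,000 / (59 × 3 × 1) = 8,496,000 / 177 = 48,000 Hz.

48,000 Hz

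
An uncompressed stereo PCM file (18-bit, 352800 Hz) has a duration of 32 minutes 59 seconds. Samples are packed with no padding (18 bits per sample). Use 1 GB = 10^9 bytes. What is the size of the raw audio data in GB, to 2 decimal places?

Duration = 32 minutes 59 seconds = 1,979 s.
Bits = 352,800 × 1,979 × 18 × 2 = 25,134,883,200 bits = 3,141,860,400 bytes.
3,141,860,400 / 1,000,000,000 = 3.14 GB.

3.14 GB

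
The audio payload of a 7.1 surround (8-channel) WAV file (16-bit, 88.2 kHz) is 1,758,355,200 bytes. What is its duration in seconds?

Byte rate = 88,200 × 2 × 8 = 1,411,200 bytes/s.
Duration = 1,758,355,200 / 1,411,200 = 1,246 s.

1,246 seconds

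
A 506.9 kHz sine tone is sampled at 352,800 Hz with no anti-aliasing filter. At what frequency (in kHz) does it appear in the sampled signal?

154.1 kHz

Nyquist = 352,800/2 = 176,400 Hz; 506,900 Hz exceeds it.
Alias = |506,900 − 1×352,800| = |506,900 − 352,800| = 154,100 Hz = 154.1 kHz.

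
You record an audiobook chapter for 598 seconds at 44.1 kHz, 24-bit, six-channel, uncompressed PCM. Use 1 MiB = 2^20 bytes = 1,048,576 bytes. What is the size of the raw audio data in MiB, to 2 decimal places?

452.70 MiB

Bytes = 44,100 samples/s × 598 s × 3 bytes/sample × 6 ch = 474,692,400 bytes.
474,692,400 / 1,048,576 = 452.70 MiB.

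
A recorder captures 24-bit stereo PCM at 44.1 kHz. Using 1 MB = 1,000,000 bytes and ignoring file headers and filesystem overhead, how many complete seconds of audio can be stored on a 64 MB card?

241 seconds

Uncompressed byte rate = 44,100 × 3 × 2 = 264,600 bytes/s.
Capacity = 64 × 1,000,000 = 64,000,000 bytes.
64,000,000 / 264,600 ≈ 241.87 s → 241 seconds.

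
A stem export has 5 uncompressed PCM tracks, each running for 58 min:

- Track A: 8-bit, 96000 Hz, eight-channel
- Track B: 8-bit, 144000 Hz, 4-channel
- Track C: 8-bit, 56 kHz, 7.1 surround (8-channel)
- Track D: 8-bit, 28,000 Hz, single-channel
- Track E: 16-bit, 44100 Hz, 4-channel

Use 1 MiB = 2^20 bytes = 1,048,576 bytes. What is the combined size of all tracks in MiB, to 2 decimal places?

7211.06 MiB

58 min = 3,480 s.
Track A: 96,000 × 3,480 × 1 × 8 = 2,672,640,000 bytes.
Track B: 144,000 × 3,480 × 1 × 4 = 2,004,480,000 bytes.
Track C: 56,000 × 3,480 × 1 × 8 = 1,559,040,000 bytes.
Track D: 28,000 × 3,480 × 1 × 1 = 97,440,000 bytes.
Track E: 44,100 × 3,480 × 2 × 4 = 1,227,744,000 bytes.
Total = 7,561,344,000 bytes = 7211.06 MiB.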